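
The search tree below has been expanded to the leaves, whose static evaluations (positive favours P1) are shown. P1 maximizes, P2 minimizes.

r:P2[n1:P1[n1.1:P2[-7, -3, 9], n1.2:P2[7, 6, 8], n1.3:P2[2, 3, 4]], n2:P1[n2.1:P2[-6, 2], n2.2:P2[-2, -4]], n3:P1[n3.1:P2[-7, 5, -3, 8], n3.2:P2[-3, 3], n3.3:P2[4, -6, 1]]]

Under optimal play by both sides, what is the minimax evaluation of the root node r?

n1.1 (P2): min(-7, -3, 9) = -7
n1.2 (P2): min(7, 6, 8) = 6
n1.3 (P2): min(2, 3, 4) = 2
n1 (P1): max(-7, 6, 2) = 6
n2.1 (P2): min(-6, 2) = -6
n2.2 (P2): min(-2, -4) = -4
n2 (P1): max(-6, -4) = -4
n3.1 (P2): min(-7, 5, -3, 8) = -7
n3.2 (P2): min(-3, 3) = -3
n3.3 (P2): min(4, -6, 1) = -6
n3 (P1): max(-7, -3, -6) = -3
r (P2): min(6, -4, -3) = -4

-4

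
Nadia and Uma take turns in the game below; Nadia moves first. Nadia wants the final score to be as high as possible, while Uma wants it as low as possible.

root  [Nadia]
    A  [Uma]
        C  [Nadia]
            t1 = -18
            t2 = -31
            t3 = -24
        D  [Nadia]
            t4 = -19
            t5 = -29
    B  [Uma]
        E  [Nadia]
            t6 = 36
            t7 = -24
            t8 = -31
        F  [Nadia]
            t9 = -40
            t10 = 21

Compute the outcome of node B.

21

E (Nadia): max(36, -24, -31) = 36
F (Nadia): max(-40, 21) = 21
B (Uma): min(36, 21) = 21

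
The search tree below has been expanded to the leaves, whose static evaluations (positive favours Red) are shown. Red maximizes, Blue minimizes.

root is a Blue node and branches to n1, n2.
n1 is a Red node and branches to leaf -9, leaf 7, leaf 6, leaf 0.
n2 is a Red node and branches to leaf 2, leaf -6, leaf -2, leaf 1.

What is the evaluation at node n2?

2

n2 (Red): max(2, -6, -2, 1) = 2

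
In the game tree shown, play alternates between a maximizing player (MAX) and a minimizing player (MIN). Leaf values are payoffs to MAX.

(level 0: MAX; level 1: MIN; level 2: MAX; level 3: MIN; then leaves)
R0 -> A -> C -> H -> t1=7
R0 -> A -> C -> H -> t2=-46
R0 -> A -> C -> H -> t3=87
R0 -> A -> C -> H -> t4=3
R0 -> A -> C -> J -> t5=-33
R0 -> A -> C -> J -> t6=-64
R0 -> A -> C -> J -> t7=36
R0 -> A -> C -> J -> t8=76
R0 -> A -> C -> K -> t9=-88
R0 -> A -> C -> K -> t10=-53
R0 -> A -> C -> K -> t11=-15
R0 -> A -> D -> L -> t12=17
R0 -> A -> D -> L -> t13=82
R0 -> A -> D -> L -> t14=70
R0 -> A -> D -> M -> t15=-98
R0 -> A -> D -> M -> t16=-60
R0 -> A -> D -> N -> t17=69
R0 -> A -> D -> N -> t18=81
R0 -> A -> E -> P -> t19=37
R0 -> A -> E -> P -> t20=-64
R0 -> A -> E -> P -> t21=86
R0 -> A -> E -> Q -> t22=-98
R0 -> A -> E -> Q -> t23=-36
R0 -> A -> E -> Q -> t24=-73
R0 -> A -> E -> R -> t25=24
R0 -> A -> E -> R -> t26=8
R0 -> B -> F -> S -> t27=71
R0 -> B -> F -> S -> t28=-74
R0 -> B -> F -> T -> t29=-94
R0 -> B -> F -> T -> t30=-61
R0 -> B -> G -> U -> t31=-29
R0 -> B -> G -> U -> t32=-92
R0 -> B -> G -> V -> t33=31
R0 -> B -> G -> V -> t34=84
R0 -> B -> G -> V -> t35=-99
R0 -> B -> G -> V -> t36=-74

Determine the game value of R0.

H (MIN): min(7, -46, 87, 3) = -46
J (MIN): min(-33, -64, 36, 76) = -64
K (MIN): min(-88, -53, -15) = -88
C (MAX): max(-46, -64, -88) = -46
L (MIN): min(17, 82, 70) = 17
M (MIN): min(-98, -60) = -98
N (MIN): min(69, 81) = 69
D (MAX): max(17, -98, 69) = 69
P (MIN): min(37, -64, 86) = -64
Q (MIN): min(-98, -36, -73) = -98
R (MIN): min(24, 8) = 8
E (MAX): max(-64, -98, 8) = 8
A (MIN): min(-46, 69, 8) = -46
S (MIN): min(71, -74) = -74
T (MIN): min(-94, -61) = -94
F (MAX): max(-74, -94) = -74
U (MIN): min(-29, -92) = -92
V (MIN): min(31, 84, -99, -74) = -99
G (MAX): max(-92, -99) = -92
B (MIN): min(-74, -92) = -92
R0 (MAX): max(-46, -92) = -46

-46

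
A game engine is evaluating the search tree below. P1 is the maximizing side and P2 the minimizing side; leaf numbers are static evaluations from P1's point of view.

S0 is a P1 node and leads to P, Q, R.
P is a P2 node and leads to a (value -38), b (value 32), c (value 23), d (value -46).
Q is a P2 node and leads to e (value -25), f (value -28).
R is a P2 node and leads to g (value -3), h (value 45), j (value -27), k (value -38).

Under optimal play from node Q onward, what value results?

Q (P2): min(-25, -28) = -28

-28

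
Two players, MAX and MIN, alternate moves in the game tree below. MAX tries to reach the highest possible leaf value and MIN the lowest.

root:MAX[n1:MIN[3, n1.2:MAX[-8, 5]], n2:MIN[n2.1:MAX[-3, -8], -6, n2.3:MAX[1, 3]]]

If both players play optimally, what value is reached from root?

3

n1.2 (MAX): max(-8, 5) = 5
n1 (MIN): min(3, 5) = 3
n2.1 (MAX): max(-3, -8) = -3
n2.3 (MAX): max(1, 3) = 3
n2 (MIN): min(-3, -6, 3) = -6
root (MAX): max(3, -6) = 3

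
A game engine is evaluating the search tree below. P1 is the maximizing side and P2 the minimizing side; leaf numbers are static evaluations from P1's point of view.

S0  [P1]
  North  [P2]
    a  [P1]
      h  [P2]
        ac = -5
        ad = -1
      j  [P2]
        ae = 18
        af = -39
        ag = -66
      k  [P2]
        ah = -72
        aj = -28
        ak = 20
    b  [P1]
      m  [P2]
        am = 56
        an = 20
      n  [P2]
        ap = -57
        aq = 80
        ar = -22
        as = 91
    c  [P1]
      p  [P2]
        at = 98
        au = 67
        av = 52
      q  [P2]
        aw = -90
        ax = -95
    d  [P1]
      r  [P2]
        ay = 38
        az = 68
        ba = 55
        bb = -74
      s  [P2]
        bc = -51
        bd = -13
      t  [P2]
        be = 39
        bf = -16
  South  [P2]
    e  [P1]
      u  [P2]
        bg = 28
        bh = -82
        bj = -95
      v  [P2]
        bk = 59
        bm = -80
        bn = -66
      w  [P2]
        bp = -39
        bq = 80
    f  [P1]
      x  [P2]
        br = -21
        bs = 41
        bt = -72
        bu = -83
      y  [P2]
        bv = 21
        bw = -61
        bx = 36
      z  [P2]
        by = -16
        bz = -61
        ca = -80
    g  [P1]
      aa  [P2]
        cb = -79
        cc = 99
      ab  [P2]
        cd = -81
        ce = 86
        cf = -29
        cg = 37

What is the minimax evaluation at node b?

m (P2): min(56, 20) = 20
n (P2): min(-57, 80, -22, 91) = -57
b (P1): max(20, -57) = 20

20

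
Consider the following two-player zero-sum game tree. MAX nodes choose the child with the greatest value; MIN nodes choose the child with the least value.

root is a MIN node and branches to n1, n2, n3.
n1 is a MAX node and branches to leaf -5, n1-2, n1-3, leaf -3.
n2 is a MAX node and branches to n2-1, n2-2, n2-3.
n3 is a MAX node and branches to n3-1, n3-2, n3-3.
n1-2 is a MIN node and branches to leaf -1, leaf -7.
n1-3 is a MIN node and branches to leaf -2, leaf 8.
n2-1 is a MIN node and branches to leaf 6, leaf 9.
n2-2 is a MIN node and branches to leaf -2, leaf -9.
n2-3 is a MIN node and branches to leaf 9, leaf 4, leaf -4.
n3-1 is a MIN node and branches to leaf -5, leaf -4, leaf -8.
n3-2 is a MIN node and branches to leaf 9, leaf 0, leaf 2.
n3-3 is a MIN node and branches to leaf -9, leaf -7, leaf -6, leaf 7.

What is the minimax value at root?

n1-2 (MIN): min(-1, -7) = -7
n1-3 (MIN): min(-2, 8) = -2
n1 (MAX): max(-5, -7, -2, -3) = -2
n2-1 (MIN): min(6, 9) = 6
n2-2 (MIN): min(-2, -9) = -9
n2-3 (MIN): min(9, 4, -4) = -4
n2 (MAX): max(6, -9, -4) = 6
n3-1 (MIN): min(-5, -4, -8) = -8
n3-2 (MIN): min(9, 0, 2) = 0
n3-3 (MIN): min(-9, -7, -6, 7) = -9
n3 (MAX): max(-8, 0, -9) = 0
root (MIN): min(-2, 6, 0) = -2

-2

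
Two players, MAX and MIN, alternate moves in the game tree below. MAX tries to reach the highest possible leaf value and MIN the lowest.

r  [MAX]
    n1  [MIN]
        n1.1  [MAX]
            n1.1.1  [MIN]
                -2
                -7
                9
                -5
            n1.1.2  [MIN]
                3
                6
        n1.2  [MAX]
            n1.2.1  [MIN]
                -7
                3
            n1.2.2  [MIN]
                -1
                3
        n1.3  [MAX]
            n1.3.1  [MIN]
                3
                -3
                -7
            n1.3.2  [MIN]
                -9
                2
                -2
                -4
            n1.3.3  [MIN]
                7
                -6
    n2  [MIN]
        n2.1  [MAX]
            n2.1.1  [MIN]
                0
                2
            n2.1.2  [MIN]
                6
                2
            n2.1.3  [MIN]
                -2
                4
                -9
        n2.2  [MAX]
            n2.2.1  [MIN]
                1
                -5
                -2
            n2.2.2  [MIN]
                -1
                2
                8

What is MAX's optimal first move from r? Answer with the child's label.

n2

n1.1.1 (MIN): min(-2, -7, 9, -5) = -7
n1.1.2 (MIN): min(3, 6) = 3
n1.1 (MAX): max(-7, 3) = 3
n1.2.1 (MIN): min(-7, 3) = -7
n1.2.2 (MIN): min(-1, 3) = -1
n1.2 (MAX): max(-7, -1) = -1
n1.3.1 (MIN): min(3, -3, -7) = -7
n1.3.2 (MIN): min(-9, 2, -2, -4) = -9
n1.3.3 (MIN): min(7, -6) = -6
n1.3 (MAX): max(-7, -9, -6) = -6
n1 (MIN): min(3, -1, -6) = -6
n2.1.1 (MIN): min(0, 2) = 0
n2.1.2 (MIN): min(6, 2) = 2
n2.1.3 (MIN): min(-2, 4, -9) = -9
n2.1 (MAX): max(0, 2, -9) = 2
n2.2.1 (MIN): min(1, -5, -2) = -5
n2.2.2 (MIN): min(-1, 2, 8) = -1
n2.2 (MAX): max(-5, -1) = -1
n2 (MIN): min(2, -1) = -1
r (MAX): max(-6, -1) = -1
MAX at r wants the highest of {n1=-6, n2=-1}, so chooses n2.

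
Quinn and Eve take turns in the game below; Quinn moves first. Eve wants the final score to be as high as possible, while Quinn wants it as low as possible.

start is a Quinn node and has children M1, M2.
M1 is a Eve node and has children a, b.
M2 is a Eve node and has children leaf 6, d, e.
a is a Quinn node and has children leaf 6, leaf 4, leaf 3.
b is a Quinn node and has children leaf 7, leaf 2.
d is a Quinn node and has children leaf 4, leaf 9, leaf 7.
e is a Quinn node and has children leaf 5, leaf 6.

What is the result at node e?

e (Quinn): min(5, 6) = 5

5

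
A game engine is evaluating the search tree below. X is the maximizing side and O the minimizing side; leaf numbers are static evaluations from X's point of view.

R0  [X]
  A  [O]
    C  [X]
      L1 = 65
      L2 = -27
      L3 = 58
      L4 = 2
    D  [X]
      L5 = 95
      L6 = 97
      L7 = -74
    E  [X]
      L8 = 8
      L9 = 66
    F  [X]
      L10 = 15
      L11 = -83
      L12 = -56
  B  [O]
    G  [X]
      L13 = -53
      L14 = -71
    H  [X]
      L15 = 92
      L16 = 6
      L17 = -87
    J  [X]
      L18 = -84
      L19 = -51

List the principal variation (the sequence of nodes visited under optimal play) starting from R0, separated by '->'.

R0 -> A -> F -> L10

C (X): max(65, -27, 58, 2) = 65
D (X): max(95, 97, -74) = 97
E (X): max(8, 66) = 66
F (X): max(15, -83, -56) = 15
A (O): min(65, 97, 66, 15) = 15
G (X): max(-53, -71) = -53
H (X): max(92, 6, -87) = 92
J (X): max(-84, -51) = -51
B (O): min(-53, 92, -51) = -53
R0 (X): max(15, -53) = 15
At R0, X picks A (highest: 15).
At A, O picks F (lowest: 15).
At F, X picks L10 (highest: 15).
Terminal value 15.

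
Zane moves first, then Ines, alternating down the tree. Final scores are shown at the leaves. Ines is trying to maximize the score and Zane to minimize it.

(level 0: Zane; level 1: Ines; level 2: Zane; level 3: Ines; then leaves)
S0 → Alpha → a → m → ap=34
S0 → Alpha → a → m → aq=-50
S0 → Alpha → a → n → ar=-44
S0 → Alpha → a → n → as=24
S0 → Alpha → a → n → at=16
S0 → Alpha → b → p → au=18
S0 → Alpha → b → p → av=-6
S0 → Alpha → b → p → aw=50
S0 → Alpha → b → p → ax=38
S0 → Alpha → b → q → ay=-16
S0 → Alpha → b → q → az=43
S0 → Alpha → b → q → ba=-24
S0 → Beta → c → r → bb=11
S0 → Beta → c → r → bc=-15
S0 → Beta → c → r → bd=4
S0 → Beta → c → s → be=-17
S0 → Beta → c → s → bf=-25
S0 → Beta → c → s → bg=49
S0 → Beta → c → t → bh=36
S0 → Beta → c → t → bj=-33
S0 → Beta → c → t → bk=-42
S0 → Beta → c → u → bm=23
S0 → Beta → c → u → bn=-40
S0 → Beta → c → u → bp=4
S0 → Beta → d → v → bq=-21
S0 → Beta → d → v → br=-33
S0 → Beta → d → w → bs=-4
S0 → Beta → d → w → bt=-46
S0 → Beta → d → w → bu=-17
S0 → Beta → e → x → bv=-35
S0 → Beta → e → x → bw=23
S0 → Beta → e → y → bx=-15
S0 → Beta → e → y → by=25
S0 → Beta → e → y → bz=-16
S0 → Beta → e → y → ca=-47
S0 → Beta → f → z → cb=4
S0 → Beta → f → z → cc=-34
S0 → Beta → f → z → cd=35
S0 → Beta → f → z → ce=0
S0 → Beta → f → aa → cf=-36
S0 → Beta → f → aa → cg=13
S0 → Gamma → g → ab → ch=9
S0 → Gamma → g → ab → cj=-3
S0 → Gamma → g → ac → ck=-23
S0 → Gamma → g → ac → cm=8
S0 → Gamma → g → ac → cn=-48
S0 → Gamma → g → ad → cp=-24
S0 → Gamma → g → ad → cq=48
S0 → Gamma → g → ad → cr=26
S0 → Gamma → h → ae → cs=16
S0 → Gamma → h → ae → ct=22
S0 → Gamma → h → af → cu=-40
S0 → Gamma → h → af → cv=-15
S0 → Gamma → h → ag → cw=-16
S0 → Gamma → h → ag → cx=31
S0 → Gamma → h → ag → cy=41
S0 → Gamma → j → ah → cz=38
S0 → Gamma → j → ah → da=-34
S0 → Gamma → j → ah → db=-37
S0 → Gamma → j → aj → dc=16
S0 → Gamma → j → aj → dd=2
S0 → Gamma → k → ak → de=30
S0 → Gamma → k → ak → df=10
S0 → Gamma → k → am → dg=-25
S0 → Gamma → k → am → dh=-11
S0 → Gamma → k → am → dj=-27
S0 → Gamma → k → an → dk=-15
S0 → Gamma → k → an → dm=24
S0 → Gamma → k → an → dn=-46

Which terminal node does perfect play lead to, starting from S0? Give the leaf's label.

m (Ines): max(34, -50) = 34
n (Ines): max(-44, 24, 16) = 24
a (Zane): min(34, 24) = 24
p (Ines): max(18, -6, 50, 38) = 50
q (Ines): max(-16, 43, -24) = 43
b (Zane): min(50, 43) = 43
Alpha (Ines): max(24, 43) = 43
r (Ines): max(11, -15, 4) = 11
s (Ines): max(-17, -25, 49) = 49
t (Ines): max(36, -33, -42) = 36
u (Ines): max(23, -40, 4) = 23
c (Zane): min(11, 49, 36, 23) = 11
v (Ines): max(-21, -33) = -21
w (Ines): max(-4, -46, -17) = -4
d (Zane): min(-21, -4) = -21
x (Ines): max(-35, 23) = 23
y (Ines): max(-15, 25, -16, -47) = 25
e (Zane): min(23, 25) = 23
z (Ines): max(4, -34, 35, 0) = 35
aa (Ines): max(-36, 13) = 13
f (Zane): min(35, 13) = 13
Beta (Ines): max(11, -21, 23, 13) = 23
ab (Ines): max(9, -3) = 9
ac (Ines): max(-23, 8, -48) = 8
ad (Ines): max(-24, 48, 26) = 48
g (Zane): min(9, 8, 48) = 8
ae (Ines): max(16, 22) = 22
af (Ines): max(-40, -15) = -15
ag (Ines): max(-16, 31, 41) = 41
h (Zane): min(22, -15, 41) = -15
ah (Ines): max(38, -34, -37) = 38
aj (Ines): max(16, 2) = 16
j (Zane): min(38, 16) = 16
ak (Ines): max(30, 10) = 30
am (Ines): max(-25, -11, -27) = -11
an (Ines): max(-15, 24, -46) = 24
k (Zane): min(30, -11, 24) = -11
Gamma (Ines): max(8, -15, 16, -11) = 16
S0 (Zane): min(43, 23, 16) = 16
At S0, Zane picks Gamma (lowest: 16).
At Gamma, Ines picks j (highest: 16).
At j, Zane picks aj (lowest: 16).
At aj, Ines picks dc (highest: 16).
Terminal value 16.

dc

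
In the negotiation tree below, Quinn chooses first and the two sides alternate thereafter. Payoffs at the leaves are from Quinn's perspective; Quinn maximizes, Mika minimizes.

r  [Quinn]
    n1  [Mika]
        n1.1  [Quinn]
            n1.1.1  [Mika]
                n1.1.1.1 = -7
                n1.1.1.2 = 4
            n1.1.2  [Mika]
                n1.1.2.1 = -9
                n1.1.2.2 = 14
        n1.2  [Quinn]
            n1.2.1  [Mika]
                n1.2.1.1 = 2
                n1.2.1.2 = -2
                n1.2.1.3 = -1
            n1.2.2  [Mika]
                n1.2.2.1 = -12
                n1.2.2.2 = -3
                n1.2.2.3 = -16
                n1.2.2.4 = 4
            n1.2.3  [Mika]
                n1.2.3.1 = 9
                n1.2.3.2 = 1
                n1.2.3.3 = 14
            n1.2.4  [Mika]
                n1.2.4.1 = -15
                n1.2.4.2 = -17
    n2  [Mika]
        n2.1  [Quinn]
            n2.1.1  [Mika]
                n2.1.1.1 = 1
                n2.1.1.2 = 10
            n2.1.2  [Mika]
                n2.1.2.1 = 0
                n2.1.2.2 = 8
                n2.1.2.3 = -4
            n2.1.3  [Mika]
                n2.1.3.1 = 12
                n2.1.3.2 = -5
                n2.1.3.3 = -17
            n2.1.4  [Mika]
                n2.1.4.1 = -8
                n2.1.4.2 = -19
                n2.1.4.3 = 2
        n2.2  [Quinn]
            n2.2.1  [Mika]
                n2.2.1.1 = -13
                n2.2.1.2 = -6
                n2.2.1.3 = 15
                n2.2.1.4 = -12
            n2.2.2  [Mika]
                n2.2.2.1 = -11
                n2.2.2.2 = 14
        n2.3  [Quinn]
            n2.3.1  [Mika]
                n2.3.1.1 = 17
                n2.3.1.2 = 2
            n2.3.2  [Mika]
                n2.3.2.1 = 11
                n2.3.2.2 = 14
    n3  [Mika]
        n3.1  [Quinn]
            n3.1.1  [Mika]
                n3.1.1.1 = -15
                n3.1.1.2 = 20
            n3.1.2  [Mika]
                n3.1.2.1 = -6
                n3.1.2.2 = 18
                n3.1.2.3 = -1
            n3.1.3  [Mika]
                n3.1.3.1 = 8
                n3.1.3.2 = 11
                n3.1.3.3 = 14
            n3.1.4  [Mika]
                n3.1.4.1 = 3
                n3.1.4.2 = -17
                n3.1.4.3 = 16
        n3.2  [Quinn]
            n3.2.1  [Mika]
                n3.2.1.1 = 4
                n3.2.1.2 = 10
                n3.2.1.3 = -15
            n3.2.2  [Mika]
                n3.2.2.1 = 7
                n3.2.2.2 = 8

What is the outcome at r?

7

n1.1.1 (Mika): min(-7, 4) = -7
n1.1.2 (Mika): min(-9, 14) = -9
n1.1 (Quinn): max(-7, -9) = -7
n1.2.1 (Mika): min(2, -2, -1) = -2
n1.2.2 (Mika): min(-12, -3, -16, 4) = -16
n1.2.3 (Mika): min(9, 1, 14) = 1
n1.2.4 (Mika): min(-15, -17) = -17
n1.2 (Quinn): max(-2, -16, 1, -17) = 1
n1 (Mika): min(-7, 1) = -7
n2.1.1 (Mika): min(1, 10) = 1
n2.1.2 (Mika): min(0, 8, -4) = -4
n2.1.3 (Mika): min(12, -5, -17) = -17
n2.1.4 (Mika): min(-8, -19, 2) = -19
n2.1 (Quinn): max(1, -4, -17, -19) = 1
n2.2.1 (Mika): min(-13, -6, 15, -12) = -13
n2.2.2 (Mika): min(-11, 14) = -11
n2.2 (Quinn): max(-13, -11) = -11
n2.3.1 (Mika): min(17, 2) = 2
n2.3.2 (Mika): min(11, 14) = 11
n2.3 (Quinn): max(2, 11) = 11
n2 (Mika): min(1, -11, 11) = -11
n3.1.1 (Mika): min(-15, 20) = -15
n3.1.2 (Mika): min(-6, 18, -1) = -6
n3.1.3 (Mika): min(8, 11, 14) = 8
n3.1.4 (Mika): min(3, -17, 16) = -17
n3.1 (Quinn): max(-15, -6, 8, -17) = 8
n3.2.1 (Mika): min(4, 10, -15) = -15
n3.2.2 (Mika): min(7, 8) = 7
n3.2 (Quinn): max(-15, 7) = 7
n3 (Mika): min(8, 7) = 7
r (Quinn): max(-7, -11, 7) = 7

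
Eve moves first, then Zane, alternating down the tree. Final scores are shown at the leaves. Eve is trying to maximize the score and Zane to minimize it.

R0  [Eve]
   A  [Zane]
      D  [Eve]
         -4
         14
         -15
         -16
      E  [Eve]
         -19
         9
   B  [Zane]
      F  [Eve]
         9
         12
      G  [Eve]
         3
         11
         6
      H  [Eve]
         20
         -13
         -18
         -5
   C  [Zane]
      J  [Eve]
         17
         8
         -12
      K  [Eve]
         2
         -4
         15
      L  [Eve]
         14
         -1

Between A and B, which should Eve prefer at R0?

D (Eve): max(-4, 14, -15, -16) = 14
E (Eve): max(-19, 9) = 9
A (Zane): min(14, 9) = 9
F (Eve): max(9, 12) = 12
G (Eve): max(3, 11, 6) = 11
H (Eve): max(20, -13, -18, -5) = 20
B (Zane): min(12, 11, 20) = 11
Eve prefers the higher value; A=9, B=11. B is better since 11 > 9.

B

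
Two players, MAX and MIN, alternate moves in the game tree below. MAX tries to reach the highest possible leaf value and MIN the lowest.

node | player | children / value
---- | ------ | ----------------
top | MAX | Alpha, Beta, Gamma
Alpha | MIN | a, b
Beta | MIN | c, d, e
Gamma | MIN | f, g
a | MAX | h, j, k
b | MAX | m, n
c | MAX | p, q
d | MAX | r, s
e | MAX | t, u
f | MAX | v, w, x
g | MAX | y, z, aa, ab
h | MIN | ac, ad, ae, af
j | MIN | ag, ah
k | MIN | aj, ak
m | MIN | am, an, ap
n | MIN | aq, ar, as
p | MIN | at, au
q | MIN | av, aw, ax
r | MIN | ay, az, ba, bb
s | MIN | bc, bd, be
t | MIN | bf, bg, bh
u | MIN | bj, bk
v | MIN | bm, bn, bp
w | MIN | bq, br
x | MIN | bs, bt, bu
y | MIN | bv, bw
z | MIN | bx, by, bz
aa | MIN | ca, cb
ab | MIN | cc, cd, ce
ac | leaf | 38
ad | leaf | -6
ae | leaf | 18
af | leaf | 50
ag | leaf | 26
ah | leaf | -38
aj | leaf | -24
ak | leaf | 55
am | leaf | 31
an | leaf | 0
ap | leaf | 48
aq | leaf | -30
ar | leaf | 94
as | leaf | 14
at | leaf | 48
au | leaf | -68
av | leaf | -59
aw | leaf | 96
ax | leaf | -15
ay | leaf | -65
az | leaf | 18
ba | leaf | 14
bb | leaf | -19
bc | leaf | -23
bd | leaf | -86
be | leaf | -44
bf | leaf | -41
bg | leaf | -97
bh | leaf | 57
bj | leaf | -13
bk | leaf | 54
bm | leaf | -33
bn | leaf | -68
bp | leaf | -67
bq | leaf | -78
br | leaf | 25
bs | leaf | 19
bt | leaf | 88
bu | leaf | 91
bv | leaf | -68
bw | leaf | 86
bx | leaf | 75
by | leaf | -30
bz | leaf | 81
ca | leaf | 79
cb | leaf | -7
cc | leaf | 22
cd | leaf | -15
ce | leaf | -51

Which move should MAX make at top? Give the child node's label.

Alpha

h (MIN): min(38, -6, 18, 50) = -6
j (MIN): min(26, -38) = -38
k (MIN): min(-24, 55) = -24
a (MAX): max(-6, -38, -24) = -6
m (MIN): min(31, 0, 48) = 0
n (MIN): min(-30, 94, 14) = -30
b (MAX): max(0, -30) = 0
Alpha (MIN): min(-6, 0) = -6
p (MIN): min(48, -68) = -68
q (MIN): min(-59, 96, -15) = -59
c (MAX): max(-68, -59) = -59
r (MIN): min(-65, 18, 14, -19) = -65
s (MIN): min(-23, -86, -44) = -86
d (MAX): max(-65, -86) = -65
t (MIN): min(-41, -97, 57) = -97
u (MIN): min(-13, 54) = -13
e (MAX): max(-97, -13) = -13
Beta (MIN): min(-59, -65, -13) = -65
v (MIN): min(-33, -68, -67) = -68
w (MIN): min(-78, 25) = -78
x (MIN): min(19, 88, 91) = 19
f (MAX): max(-68, -78, 19) = 19
y (MIN): min(-68, 86) = -68
z (MIN): min(75, -30, 81) = -30
aa (MIN): min(79, -7) = -7
ab (MIN): min(22, -15, -51) = -51
g (MAX): max(-68, -30, -7, -51) = -7
Gamma (MIN): min(19, -7) = -7
top (MAX): max(-6, -65, -7) = -6
MAX at top wants the highest of {Alpha=-6, Beta=-65, Gamma=-7}, so chooses Alpha.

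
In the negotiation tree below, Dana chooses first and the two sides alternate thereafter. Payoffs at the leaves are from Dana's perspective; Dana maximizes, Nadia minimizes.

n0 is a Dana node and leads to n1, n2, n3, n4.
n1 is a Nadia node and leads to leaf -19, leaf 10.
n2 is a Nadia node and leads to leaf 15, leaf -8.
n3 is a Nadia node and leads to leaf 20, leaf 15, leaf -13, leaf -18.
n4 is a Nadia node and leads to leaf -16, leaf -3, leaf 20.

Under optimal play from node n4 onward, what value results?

-16

n4 (Nadia): min(-16, -3, 20) = -16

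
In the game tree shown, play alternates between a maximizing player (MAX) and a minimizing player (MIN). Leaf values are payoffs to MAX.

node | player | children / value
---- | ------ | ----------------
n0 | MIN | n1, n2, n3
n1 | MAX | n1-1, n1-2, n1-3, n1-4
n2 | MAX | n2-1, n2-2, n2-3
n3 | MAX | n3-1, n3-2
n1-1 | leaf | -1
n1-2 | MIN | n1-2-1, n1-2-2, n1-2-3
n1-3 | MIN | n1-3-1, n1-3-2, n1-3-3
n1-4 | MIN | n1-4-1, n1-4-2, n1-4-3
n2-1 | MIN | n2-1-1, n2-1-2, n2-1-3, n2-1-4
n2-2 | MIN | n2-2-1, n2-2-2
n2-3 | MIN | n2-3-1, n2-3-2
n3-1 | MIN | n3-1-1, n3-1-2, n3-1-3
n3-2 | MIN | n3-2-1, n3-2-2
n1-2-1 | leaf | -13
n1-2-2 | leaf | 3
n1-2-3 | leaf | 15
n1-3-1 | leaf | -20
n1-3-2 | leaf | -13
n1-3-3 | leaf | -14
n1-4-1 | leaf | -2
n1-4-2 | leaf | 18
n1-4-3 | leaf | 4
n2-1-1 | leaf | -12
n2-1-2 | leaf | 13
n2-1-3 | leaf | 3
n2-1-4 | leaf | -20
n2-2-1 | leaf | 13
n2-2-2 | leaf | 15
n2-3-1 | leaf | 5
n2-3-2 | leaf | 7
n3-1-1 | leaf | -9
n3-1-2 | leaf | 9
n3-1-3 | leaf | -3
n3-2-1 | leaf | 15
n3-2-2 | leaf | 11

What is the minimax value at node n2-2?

13

n2-2 (MIN): min(13, 15) = 13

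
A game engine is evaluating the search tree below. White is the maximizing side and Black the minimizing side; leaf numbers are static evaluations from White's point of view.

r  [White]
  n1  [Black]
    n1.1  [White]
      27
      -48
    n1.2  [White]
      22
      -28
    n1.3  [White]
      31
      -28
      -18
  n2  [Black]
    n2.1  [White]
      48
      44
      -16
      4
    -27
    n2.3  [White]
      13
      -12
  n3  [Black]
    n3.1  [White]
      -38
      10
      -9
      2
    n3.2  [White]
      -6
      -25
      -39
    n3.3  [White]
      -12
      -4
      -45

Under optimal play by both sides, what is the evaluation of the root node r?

22

n1.1 (White): max(27, -48) = 27
n1.2 (White): max(22, -28) = 22
n1.3 (White): max(31, -28, -18) = 31
n1 (Black): min(27, 22, 31) = 22
n2.1 (White): max(48, 44, -16, 4) = 48
n2.3 (White): max(13, -12) = 13
n2 (Black): min(48, -27, 13) = -27
n3.1 (White): max(-38, 10, -9, 2) = 10
n3.2 (White): max(-6, -25, -39) = -6
n3.3 (White): max(-12, -4, -45) = -4
n3 (Black): min(10, -6, -4) = -6
r (White): max(22, -27, -6) = 22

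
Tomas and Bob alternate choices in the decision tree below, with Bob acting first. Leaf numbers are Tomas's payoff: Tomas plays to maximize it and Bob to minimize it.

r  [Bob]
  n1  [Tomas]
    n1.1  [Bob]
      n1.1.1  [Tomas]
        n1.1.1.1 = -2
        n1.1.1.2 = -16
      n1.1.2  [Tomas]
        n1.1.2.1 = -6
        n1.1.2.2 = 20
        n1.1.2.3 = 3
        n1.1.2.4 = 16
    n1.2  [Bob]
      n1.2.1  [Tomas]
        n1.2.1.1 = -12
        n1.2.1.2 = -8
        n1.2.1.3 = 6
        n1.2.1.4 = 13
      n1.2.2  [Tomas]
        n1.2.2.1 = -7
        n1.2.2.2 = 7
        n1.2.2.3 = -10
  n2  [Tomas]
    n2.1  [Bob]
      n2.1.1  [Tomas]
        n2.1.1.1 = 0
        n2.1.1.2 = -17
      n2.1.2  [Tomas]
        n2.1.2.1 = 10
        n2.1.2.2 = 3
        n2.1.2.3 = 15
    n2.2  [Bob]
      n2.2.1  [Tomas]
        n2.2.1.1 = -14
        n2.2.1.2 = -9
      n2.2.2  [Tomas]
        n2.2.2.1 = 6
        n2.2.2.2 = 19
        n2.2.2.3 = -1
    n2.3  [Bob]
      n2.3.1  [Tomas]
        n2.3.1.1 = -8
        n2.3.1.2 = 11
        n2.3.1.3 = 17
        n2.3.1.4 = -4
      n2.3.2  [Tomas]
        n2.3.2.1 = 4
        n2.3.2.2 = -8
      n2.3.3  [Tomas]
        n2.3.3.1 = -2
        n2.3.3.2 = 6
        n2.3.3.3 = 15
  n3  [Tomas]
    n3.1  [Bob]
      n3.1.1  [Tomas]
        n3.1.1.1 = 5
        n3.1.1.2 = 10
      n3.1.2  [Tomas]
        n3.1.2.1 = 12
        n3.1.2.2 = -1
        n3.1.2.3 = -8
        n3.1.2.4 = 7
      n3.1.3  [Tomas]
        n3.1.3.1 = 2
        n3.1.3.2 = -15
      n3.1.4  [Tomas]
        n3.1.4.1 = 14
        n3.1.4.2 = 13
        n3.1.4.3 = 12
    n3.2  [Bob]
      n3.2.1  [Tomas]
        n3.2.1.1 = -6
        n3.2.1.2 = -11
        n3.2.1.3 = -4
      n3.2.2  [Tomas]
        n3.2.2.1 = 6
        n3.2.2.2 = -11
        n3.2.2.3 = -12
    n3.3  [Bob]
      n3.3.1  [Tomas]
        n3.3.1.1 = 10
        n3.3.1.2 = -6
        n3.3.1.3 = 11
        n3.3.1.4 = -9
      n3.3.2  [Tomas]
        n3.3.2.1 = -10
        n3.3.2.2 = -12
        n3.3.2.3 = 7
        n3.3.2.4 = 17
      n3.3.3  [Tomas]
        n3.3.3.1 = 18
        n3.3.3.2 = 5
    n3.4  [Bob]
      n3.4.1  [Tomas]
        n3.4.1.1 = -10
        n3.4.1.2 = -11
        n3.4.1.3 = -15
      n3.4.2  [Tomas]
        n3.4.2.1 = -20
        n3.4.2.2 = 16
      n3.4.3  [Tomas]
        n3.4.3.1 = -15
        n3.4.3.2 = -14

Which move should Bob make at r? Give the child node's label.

n2

n1.1.1 (Tomas): max(-2, -16) = -2
n1.1.2 (Tomas): max(-6, 20, 3, 16) = 20
n1.1 (Bob): min(-2, 20) = -2
n1.2.1 (Tomas): max(-12, -8, 6, 13) = 13
n1.2.2 (Tomas): max(-7, 7, -10) = 7
n1.2 (Bob): min(13, 7) = 7
n1 (Tomas): max(-2, 7) = 7
n2.1.1 (Tomas): max(0, -17) = 0
n2.1.2 (Tomas): max(10, 3, 15) = 15
n2.1 (Bob): min(0, 15) = 0
n2.2.1 (Tomas): max(-14, -9) = -9
n2.2.2 (Tomas): max(6, 19, -1) = 19
n2.2 (Bob): min(-9, 19) = -9
n2.3.1 (Tomas): max(-8, 11, 17, -4) = 17
n2.3.2 (Tomas): max(4, -8) = 4
n2.3.3 (Tomas): max(-2, 6, 15) = 15
n2.3 (Bob): min(17, 4, 15) = 4
n2 (Tomas): max(0, -9, 4) = 4
n3.1.1 (Tomas): max(5, 10) = 10
n3.1.2 (Tomas): max(12, -1, -8, 7) = 12
n3.1.3 (Tomas): max(2, -15) = 2
n3.1.4 (Tomas): max(14, 13, 12) = 14
n3.1 (Bob): min(10, 12, 2, 14) = 2
n3.2.1 (Tomas): max(-6, -11, -4) = -4
n3.2.2 (Tomas): max(6, -11, -12) = 6
n3.2 (Bob): min(-4, 6) = -4
n3.3.1 (Tomas): max(10, -6, 11, -9) = 11
n3.3.2 (Tomas): max(-10, -12, 7, 17) = 17
n3.3.3 (Tomas): max(18, 5) = 18
n3.3 (Bob): min(11, 17, 18) = 11
n3.4.1 (Tomas): max(-10, -11, -15) = -10
n3.4.2 (Tomas): max(-20, 16) = 16
n3.4.3 (Tomas): max(-15, -14) = -14
n3.4 (Bob): min(-10, 16, -14) = -14
n3 (Tomas): max(2, -4, 11, -14) = 11
r (Bob): min(7, 4, 11) = 4
Bob at r wants the lowest of {n1=7, n2=4, n3=11}, so chooses n2.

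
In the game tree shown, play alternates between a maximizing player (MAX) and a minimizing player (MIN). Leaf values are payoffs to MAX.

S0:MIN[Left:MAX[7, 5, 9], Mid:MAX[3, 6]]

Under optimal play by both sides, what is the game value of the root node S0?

Left (MAX): max(7, 5, 9) = 9
Mid (MAX): max(3, 6) = 6
S0 (MIN): min(9, 6) = 6

6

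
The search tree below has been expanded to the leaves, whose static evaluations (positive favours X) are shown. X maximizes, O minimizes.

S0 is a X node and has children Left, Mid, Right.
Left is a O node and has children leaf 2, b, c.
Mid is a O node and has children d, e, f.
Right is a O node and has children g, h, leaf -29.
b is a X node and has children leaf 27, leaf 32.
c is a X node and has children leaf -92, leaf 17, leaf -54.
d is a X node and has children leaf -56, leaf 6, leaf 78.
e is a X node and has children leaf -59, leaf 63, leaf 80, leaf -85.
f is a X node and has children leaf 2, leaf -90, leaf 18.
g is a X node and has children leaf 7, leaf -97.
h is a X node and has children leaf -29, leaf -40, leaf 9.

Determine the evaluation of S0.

18

b (X): max(27, 32) = 32
c (X): max(-92, 17, -54) = 17
Left (O): min(2, 32, 17) = 2
d (X): max(-56, 6, 78) = 78
e (X): max(-59, 63, 80, -85) = 80
f (X): max(2, -90, 18) = 18
Mid (O): min(78, 80, 18) = 18
g (X): max(7, -97) = 7
h (X): max(-29, -40, 9) = 9
Right (O): min(7, 9, -29) = -29
S0 (X): max(2, 18, -29) = 18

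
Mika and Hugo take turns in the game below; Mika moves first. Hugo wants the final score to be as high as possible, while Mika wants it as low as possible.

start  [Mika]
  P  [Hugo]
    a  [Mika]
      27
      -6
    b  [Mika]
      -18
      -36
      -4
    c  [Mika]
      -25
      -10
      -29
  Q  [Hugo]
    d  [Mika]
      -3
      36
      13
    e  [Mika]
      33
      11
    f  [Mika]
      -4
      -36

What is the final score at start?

a (Mika): min(27, -6) = -6
b (Mika): min(-18, -36, -4) = -36
c (Mika): min(-25, -10, -29) = -29
P (Hugo): max(-6, -36, -29) = -6
d (Mika): min(-3, 36, 13) = -3
e (Mika): min(33, 11) = 11
f (Mika): min(-4, -36) = -36
Q (Hugo): max(-3, 11, -36) = 11
start (Mika): min(-6, 11) = -6

-6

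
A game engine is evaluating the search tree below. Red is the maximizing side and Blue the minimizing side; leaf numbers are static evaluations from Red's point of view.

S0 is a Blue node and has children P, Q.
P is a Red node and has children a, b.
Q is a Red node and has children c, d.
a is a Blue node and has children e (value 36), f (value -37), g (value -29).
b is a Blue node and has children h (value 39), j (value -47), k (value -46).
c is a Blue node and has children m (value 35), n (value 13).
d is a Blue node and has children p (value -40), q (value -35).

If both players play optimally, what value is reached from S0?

-37

a (Blue): min(36, -37, -29) = -37
b (Blue): min(39, -47, -46) = -47
P (Red): max(-37, -47) = -37
c (Blue): min(35, 13) = 13
d (Blue): min(-40, -35) = -40
Q (Red): max(13, -40) = 13
S0 (Blue): min(-37, 13) = -37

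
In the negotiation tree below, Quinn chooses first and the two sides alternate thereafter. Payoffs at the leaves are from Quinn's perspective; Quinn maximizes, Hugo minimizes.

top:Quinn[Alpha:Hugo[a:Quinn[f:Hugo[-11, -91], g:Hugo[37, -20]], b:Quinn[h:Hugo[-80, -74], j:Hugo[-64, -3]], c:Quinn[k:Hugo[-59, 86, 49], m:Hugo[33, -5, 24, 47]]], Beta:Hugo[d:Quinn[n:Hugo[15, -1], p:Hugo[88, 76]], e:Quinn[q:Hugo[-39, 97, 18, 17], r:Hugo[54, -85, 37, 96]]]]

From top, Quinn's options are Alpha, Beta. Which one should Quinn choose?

f (Hugo): min(-11, -91) = -91
g (Hugo): min(37, -20) = -20
a (Quinn): max(-91, -20) = -20
h (Hugo): min(-80, -74) = -80
j (Hugo): min(-64, -3) = -64
b (Quinn): max(-80, -64) = -64
k (Hugo): min(-59, 86, 49) = -59
m (Hugo): min(33, -5, 24, 47) = -5
c (Quinn): max(-59, -5) = -5
Alpha (Hugo): min(-20, -64, -5) = -64
n (Hugo): min(15, -1) = -1
p (Hugo): min(88, 76) = 76
d (Quinn): max(-1, 76) = 76
q (Hugo): min(-39, 97, 18, 17) = -39
r (Hugo): min(54, -85, 37, 96) = -85
e (Quinn): max(-39, -85) = -39
Beta (Hugo): min(76, -39) = -39
top (Quinn): max(-64, -39) = -39
Quinn at top wants the highest of {Alpha=-64, Beta=-39}, so chooses Beta.

Beta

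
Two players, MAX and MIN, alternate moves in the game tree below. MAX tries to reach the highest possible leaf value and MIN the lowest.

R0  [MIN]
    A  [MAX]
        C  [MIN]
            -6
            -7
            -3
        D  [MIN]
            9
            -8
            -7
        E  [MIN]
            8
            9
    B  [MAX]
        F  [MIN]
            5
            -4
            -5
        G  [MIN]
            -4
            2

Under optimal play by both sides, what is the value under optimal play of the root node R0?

-4

C (MIN): min(-6, -7, -3) = -7
D (MIN): min(9, -8, -7) = -8
E (MIN): min(8, 9) = 8
A (MAX): max(-7, -8, 8) = 8
F (MIN): min(5, -4, -5) = -5
G (MIN): min(-4, 2) = -4
B (MAX): max(-5, -4) = -4
R0 (MIN): min(8, -4) = -4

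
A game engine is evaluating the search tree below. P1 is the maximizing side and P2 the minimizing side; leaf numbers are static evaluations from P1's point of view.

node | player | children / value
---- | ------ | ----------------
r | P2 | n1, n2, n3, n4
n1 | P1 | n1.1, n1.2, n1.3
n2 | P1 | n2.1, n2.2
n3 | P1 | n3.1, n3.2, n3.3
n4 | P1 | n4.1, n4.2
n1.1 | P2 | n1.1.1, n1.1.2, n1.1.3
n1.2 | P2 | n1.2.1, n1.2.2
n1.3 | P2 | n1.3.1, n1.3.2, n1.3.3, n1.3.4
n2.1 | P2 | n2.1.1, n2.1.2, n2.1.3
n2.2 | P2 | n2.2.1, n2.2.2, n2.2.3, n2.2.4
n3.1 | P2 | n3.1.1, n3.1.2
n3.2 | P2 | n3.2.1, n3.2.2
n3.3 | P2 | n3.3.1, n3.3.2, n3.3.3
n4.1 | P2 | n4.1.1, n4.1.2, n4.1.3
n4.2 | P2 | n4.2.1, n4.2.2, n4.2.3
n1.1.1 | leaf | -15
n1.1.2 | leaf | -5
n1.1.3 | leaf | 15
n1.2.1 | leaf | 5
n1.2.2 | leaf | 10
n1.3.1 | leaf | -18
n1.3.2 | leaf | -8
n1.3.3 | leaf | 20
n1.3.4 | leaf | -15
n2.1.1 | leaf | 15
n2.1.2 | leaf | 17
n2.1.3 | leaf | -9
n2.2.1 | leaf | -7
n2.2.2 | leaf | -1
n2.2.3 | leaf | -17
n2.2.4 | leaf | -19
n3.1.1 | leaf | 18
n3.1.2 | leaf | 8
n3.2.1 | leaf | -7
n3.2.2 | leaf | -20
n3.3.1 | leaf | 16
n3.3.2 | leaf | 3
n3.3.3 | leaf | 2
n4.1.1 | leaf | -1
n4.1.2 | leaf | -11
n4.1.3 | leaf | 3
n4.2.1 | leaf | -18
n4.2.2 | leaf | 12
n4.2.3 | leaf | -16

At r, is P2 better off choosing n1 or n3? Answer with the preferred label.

n1.1 (P2): min(-15, -5, 15) = -15
n1.2 (P2): min(5, 10) = 5
n1.3 (P2): min(-18, -8, 20, -15) = -18
n1 (P1): max(-15, 5, -18) = 5
n3.1 (P2): min(18, 8) = 8
n3.2 (P2): min(-7, -20) = -20
n3.3 (P2): min(16, 3, 2) = 2
n3 (P1): max(8, -20, 2) = 8
P2 prefers the lower value; n1=5, n3=8. n1 is better since 5 < 8.

n1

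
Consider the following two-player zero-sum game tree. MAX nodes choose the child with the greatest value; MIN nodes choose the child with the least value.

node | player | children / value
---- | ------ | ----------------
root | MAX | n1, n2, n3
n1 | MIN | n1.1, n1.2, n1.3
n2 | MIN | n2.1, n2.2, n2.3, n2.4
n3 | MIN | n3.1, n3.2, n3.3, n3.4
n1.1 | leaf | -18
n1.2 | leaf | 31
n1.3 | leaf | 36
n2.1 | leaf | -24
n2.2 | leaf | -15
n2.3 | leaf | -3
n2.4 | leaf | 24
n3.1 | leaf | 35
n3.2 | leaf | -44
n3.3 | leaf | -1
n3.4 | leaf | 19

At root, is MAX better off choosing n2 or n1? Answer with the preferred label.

n1

n2 (MIN): min(-24, -15, -3, 24) = -24
n1 (MIN): min(-18, 31, 36) = -18
MAX prefers the higher value; n2=-24, n1=-18. n1 is better since -18 > -24.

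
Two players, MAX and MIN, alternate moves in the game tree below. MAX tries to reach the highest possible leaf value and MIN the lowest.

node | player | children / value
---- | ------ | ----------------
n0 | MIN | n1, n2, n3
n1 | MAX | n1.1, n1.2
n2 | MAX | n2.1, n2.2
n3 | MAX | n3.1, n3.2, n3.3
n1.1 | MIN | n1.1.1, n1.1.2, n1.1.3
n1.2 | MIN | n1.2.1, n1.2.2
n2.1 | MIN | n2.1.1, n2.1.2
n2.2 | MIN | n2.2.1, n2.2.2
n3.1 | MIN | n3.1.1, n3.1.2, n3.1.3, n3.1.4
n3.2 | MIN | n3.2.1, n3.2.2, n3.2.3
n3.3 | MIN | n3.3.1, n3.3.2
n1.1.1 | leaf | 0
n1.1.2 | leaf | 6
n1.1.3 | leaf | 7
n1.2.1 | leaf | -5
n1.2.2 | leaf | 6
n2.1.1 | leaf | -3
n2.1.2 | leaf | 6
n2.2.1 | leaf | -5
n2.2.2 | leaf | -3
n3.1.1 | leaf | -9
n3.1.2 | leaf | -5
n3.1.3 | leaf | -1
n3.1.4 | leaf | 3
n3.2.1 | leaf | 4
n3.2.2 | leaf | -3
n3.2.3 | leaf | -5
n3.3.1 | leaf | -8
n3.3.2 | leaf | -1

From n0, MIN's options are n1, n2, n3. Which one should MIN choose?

n3

n1.1 (MIN): min(0, 6, 7) = 0
n1.2 (MIN): min(-5, 6) = -5
n1 (MAX): max(0, -5) = 0
n2.1 (MIN): min(-3, 6) = -3
n2.2 (MIN): min(-5, -3) = -5
n2 (MAX): max(-3, -5) = -3
n3.1 (MIN): min(-9, -5, -1, 3) = -9
n3.2 (MIN): min(4, -3, -5) = -5
n3.3 (MIN): min(-8, -1) = -8
n3 (MAX): max(-9, -5, -8) = -5
n0 (MIN): min(0, -3, -5) = -5
MIN at n0 wants the lowest of {n1=0, n2=-3, n3=-5}, so chooses n3.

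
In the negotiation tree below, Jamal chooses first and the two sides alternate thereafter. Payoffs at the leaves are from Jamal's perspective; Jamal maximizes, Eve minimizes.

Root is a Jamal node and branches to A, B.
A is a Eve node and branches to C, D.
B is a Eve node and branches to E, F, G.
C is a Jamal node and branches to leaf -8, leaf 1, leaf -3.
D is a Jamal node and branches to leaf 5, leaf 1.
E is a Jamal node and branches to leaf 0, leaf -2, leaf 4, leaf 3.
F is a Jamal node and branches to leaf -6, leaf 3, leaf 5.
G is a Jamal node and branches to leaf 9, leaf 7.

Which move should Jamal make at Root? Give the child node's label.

B

C (Jamal): max(-8, 1, -3) = 1
D (Jamal): max(5, 1) = 5
A (Eve): min(1, 5) = 1
E (Jamal): max(0, -2, 4, 3) = 4
F (Jamal): max(-6, 3, 5) = 5
G (Jamal): max(9, 7) = 9
B (Eve): min(4, 5, 9) = 4
Root (Jamal): max(1, 4) = 4
Jamal at Root wants the highest of {A=1, B=4}, so chooses B.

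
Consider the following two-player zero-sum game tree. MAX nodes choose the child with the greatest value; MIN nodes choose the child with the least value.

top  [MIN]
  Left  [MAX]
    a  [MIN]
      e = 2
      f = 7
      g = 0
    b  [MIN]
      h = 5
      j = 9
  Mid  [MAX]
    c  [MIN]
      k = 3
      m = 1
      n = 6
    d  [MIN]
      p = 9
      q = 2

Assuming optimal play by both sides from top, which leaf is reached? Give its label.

a (MIN): min(2, 7, 0) = 0
b (MIN): min(5, 9) = 5
Left (MAX): max(0, 5) = 5
c (MIN): min(3, 1, 6) = 1
d (MIN): min(9, 2) = 2
Mid (MAX): max(1, 2) = 2
top (MIN): min(5, 2) = 2
At top, MIN picks Mid (lowest: 2).
At Mid, MAX picks d (highest: 2).
At d, MIN picks q (lowest: 2).
Terminal value 2.

q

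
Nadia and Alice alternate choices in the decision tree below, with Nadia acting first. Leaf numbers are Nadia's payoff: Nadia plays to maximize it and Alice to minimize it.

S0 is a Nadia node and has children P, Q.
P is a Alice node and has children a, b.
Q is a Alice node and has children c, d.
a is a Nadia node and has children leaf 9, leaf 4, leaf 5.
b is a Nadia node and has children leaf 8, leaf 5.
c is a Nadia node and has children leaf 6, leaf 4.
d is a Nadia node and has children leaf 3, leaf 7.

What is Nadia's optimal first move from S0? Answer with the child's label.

P

a (Nadia): max(9, 4, 5) = 9
b (Nadia): max(8, 5) = 8
P (Alice): min(9, 8) = 8
c (Nadia): max(6, 4) = 6
d (Nadia): max(3, 7) = 7
Q (Alice): min(6, 7) = 6
S0 (Nadia): max(8, 6) = 8
Nadia at S0 wants the highest of {P=8, Q=6}, so chooses P.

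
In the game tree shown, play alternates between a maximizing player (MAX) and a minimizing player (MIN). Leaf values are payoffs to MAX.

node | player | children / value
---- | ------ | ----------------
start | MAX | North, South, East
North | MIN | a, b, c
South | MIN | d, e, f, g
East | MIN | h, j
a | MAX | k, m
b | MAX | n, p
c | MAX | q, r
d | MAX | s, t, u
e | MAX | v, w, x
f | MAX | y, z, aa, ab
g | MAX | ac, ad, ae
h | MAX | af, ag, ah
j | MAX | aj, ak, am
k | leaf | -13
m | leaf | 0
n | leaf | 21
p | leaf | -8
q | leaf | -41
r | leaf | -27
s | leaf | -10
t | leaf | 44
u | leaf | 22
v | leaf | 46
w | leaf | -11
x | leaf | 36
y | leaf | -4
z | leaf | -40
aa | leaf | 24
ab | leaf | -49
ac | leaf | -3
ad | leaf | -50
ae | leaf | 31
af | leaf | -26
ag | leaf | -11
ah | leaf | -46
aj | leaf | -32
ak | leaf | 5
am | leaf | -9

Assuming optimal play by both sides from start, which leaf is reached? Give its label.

a (MAX): max(-13, 0) = 0
b (MAX): max(21, -8) = 21
c (MAX): max(-41, -27) = -27
North (MIN): min(0, 21, -27) = -27
d (MAX): max(-10, 44, 22) = 44
e (MAX): max(46, -11, 36) = 46
f (MAX): max(-4, -40, 24, -49) = 24
g (MAX): max(-3, -50, 31) = 31
South (MIN): min(44, 46, 24, 31) = 24
h (MAX): max(-26, -11, -46) = -11
j (MAX): max(-32, 5, -9) = 5
East (MIN): min(-11, 5) = -11
start (MAX): max(-27, 24, -11) = 24
At start, MAX picks South (highest: 24).
At South, MIN picks f (lowest: 24).
At f, MAX picks aa (highest: 24).
Terminal value 24.

aa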